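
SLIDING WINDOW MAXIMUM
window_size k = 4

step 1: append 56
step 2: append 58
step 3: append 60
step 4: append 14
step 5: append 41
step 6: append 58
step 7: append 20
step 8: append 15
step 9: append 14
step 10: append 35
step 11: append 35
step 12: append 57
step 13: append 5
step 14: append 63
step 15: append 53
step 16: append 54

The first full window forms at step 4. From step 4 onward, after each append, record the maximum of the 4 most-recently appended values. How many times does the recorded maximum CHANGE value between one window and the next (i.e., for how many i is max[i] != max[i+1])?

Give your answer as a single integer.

Answer: 4

Derivation:
step 1: append 56 -> window=[56] (not full yet)
step 2: append 58 -> window=[56, 58] (not full yet)
step 3: append 60 -> window=[56, 58, 60] (not full yet)
step 4: append 14 -> window=[56, 58, 60, 14] -> max=60
step 5: append 41 -> window=[58, 60, 14, 41] -> max=60
step 6: append 58 -> window=[60, 14, 41, 58] -> max=60
step 7: append 20 -> window=[14, 41, 58, 20] -> max=58
step 8: append 15 -> window=[41, 58, 20, 15] -> max=58
step 9: append 14 -> window=[58, 20, 15, 14] -> max=58
step 10: append 35 -> window=[20, 15, 14, 35] -> max=35
step 11: append 35 -> window=[15, 14, 35, 35] -> max=35
step 12: append 57 -> window=[14, 35, 35, 57] -> max=57
step 13: append 5 -> window=[35, 35, 57, 5] -> max=57
step 14: append 63 -> window=[35, 57, 5, 63] -> max=63
step 15: append 53 -> window=[57, 5, 63, 53] -> max=63
step 16: append 54 -> window=[5, 63, 53, 54] -> max=63
Recorded maximums: 60 60 60 58 58 58 35 35 57 57 63 63 63
Changes between consecutive maximums: 4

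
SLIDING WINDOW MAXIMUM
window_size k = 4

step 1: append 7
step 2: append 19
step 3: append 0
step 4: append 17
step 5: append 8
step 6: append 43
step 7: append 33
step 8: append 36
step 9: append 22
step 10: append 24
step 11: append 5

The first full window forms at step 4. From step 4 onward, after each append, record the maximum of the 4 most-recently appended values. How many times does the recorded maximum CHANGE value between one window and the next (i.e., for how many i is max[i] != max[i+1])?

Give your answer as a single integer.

Answer: 2

Derivation:
step 1: append 7 -> window=[7] (not full yet)
step 2: append 19 -> window=[7, 19] (not full yet)
step 3: append 0 -> window=[7, 19, 0] (not full yet)
step 4: append 17 -> window=[7, 19, 0, 17] -> max=19
step 5: append 8 -> window=[19, 0, 17, 8] -> max=19
step 6: append 43 -> window=[0, 17, 8, 43] -> max=43
step 7: append 33 -> window=[17, 8, 43, 33] -> max=43
step 8: append 36 -> window=[8, 43, 33, 36] -> max=43
step 9: append 22 -> window=[43, 33, 36, 22] -> max=43
step 10: append 24 -> window=[33, 36, 22, 24] -> max=36
step 11: append 5 -> window=[36, 22, 24, 5] -> max=36
Recorded maximums: 19 19 43 43 43 43 36 36
Changes between consecutive maximums: 2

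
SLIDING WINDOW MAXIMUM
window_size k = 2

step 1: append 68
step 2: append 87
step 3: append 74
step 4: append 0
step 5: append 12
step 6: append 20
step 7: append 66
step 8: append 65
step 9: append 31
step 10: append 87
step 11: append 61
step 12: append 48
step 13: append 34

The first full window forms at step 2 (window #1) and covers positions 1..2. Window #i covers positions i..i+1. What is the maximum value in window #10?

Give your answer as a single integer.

step 1: append 68 -> window=[68] (not full yet)
step 2: append 87 -> window=[68, 87] -> max=87
step 3: append 74 -> window=[87, 74] -> max=87
step 4: append 0 -> window=[74, 0] -> max=74
step 5: append 12 -> window=[0, 12] -> max=12
step 6: append 20 -> window=[12, 20] -> max=20
step 7: append 66 -> window=[20, 66] -> max=66
step 8: append 65 -> window=[66, 65] -> max=66
step 9: append 31 -> window=[65, 31] -> max=65
step 10: append 87 -> window=[31, 87] -> max=87
step 11: append 61 -> window=[87, 61] -> max=87
Window #10 max = 87

Answer: 87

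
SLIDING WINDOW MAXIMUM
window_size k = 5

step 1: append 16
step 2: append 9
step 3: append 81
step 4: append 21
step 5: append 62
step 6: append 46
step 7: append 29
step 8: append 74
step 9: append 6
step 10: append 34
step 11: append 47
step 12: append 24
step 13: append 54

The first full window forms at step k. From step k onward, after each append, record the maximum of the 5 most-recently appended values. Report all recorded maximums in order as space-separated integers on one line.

Answer: 81 81 81 74 74 74 74 74 54

Derivation:
step 1: append 16 -> window=[16] (not full yet)
step 2: append 9 -> window=[16, 9] (not full yet)
step 3: append 81 -> window=[16, 9, 81] (not full yet)
step 4: append 21 -> window=[16, 9, 81, 21] (not full yet)
step 5: append 62 -> window=[16, 9, 81, 21, 62] -> max=81
step 6: append 46 -> window=[9, 81, 21, 62, 46] -> max=81
step 7: append 29 -> window=[81, 21, 62, 46, 29] -> max=81
step 8: append 74 -> window=[21, 62, 46, 29, 74] -> max=74
step 9: append 6 -> window=[62, 46, 29, 74, 6] -> max=74
step 10: append 34 -> window=[46, 29, 74, 6, 34] -> max=74
step 11: append 47 -> window=[29, 74, 6, 34, 47] -> max=74
step 12: append 24 -> window=[74, 6, 34, 47, 24] -> max=74
step 13: append 54 -> window=[6, 34, 47, 24, 54] -> max=54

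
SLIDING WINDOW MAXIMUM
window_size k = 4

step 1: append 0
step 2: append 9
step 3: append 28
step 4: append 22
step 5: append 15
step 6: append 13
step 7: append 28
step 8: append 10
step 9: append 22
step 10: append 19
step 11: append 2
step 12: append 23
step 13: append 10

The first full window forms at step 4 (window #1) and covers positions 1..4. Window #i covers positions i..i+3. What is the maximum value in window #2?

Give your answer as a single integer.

Answer: 28

Derivation:
step 1: append 0 -> window=[0] (not full yet)
step 2: append 9 -> window=[0, 9] (not full yet)
step 3: append 28 -> window=[0, 9, 28] (not full yet)
step 4: append 22 -> window=[0, 9, 28, 22] -> max=28
step 5: append 15 -> window=[9, 28, 22, 15] -> max=28
Window #2 max = 28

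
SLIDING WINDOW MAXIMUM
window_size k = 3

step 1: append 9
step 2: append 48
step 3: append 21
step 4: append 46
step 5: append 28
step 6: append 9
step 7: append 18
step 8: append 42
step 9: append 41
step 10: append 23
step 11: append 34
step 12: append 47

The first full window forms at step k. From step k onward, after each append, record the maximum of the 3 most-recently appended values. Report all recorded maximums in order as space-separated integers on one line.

step 1: append 9 -> window=[9] (not full yet)
step 2: append 48 -> window=[9, 48] (not full yet)
step 3: append 21 -> window=[9, 48, 21] -> max=48
step 4: append 46 -> window=[48, 21, 46] -> max=48
step 5: append 28 -> window=[21, 46, 28] -> max=46
step 6: append 9 -> window=[46, 28, 9] -> max=46
step 7: append 18 -> window=[28, 9, 18] -> max=28
step 8: append 42 -> window=[9, 18, 42] -> max=42
step 9: append 41 -> window=[18, 42, 41] -> max=42
step 10: append 23 -> window=[42, 41, 23] -> max=42
step 11: append 34 -> window=[41, 23, 34] -> max=41
step 12: append 47 -> window=[23, 34, 47] -> max=47

Answer: 48 48 46 46 28 42 42 42 41 47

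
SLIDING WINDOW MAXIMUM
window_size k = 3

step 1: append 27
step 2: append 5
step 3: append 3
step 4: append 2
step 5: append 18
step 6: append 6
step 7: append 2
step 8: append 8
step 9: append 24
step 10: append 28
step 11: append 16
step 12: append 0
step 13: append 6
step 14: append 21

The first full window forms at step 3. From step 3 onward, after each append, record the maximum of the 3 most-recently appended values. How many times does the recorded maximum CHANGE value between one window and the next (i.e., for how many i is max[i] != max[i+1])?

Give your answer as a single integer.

step 1: append 27 -> window=[27] (not full yet)
step 2: append 5 -> window=[27, 5] (not full yet)
step 3: append 3 -> window=[27, 5, 3] -> max=27
step 4: append 2 -> window=[5, 3, 2] -> max=5
step 5: append 18 -> window=[3, 2, 18] -> max=18
step 6: append 6 -> window=[2, 18, 6] -> max=18
step 7: append 2 -> window=[18, 6, 2] -> max=18
step 8: append 8 -> window=[6, 2, 8] -> max=8
step 9: append 24 -> window=[2, 8, 24] -> max=24
step 10: append 28 -> window=[8, 24, 28] -> max=28
step 11: append 16 -> window=[24, 28, 16] -> max=28
step 12: append 0 -> window=[28, 16, 0] -> max=28
step 13: append 6 -> window=[16, 0, 6] -> max=16
step 14: append 21 -> window=[0, 6, 21] -> max=21
Recorded maximums: 27 5 18 18 18 8 24 28 28 28 16 21
Changes between consecutive maximums: 7

Answer: 7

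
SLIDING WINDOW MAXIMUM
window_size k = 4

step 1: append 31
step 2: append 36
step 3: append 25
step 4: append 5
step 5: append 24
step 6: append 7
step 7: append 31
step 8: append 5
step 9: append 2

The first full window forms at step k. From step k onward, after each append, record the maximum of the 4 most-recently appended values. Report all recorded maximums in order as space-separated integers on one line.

step 1: append 31 -> window=[31] (not full yet)
step 2: append 36 -> window=[31, 36] (not full yet)
step 3: append 25 -> window=[31, 36, 25] (not full yet)
step 4: append 5 -> window=[31, 36, 25, 5] -> max=36
step 5: append 24 -> window=[36, 25, 5, 24] -> max=36
step 6: append 7 -> window=[25, 5, 24, 7] -> max=25
step 7: append 31 -> window=[5, 24, 7, 31] -> max=31
step 8: append 5 -> window=[24, 7, 31, 5] -> max=31
step 9: append 2 -> window=[7, 31, 5, 2] -> max=31

Answer: 36 36 25 31 31 31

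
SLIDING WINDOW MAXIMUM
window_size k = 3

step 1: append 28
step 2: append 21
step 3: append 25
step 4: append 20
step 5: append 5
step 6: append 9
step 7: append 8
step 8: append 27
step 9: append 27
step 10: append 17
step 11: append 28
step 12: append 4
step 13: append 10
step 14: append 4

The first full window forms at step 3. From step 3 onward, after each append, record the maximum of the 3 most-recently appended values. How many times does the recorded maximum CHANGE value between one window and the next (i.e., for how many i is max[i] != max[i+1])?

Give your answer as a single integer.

Answer: 6

Derivation:
step 1: append 28 -> window=[28] (not full yet)
step 2: append 21 -> window=[28, 21] (not full yet)
step 3: append 25 -> window=[28, 21, 25] -> max=28
step 4: append 20 -> window=[21, 25, 20] -> max=25
step 5: append 5 -> window=[25, 20, 5] -> max=25
step 6: append 9 -> window=[20, 5, 9] -> max=20
step 7: append 8 -> window=[5, 9, 8] -> max=9
step 8: append 27 -> window=[9, 8, 27] -> max=27
step 9: append 27 -> window=[8, 27, 27] -> max=27
step 10: append 17 -> window=[27, 27, 17] -> max=27
step 11: append 28 -> window=[27, 17, 28] -> max=28
step 12: append 4 -> window=[17, 28, 4] -> max=28
step 13: append 10 -> window=[28, 4, 10] -> max=28
step 14: append 4 -> window=[4, 10, 4] -> max=10
Recorded maximums: 28 25 25 20 9 27 27 27 28 28 28 10
Changes between consecutive maximums: 6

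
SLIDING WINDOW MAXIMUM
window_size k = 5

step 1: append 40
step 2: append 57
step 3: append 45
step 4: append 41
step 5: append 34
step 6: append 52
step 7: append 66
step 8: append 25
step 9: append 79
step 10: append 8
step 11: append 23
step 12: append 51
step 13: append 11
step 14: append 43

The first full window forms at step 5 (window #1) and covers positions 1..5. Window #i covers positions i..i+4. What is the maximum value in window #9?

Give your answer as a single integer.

Answer: 79

Derivation:
step 1: append 40 -> window=[40] (not full yet)
step 2: append 57 -> window=[40, 57] (not full yet)
step 3: append 45 -> window=[40, 57, 45] (not full yet)
step 4: append 41 -> window=[40, 57, 45, 41] (not full yet)
step 5: append 34 -> window=[40, 57, 45, 41, 34] -> max=57
step 6: append 52 -> window=[57, 45, 41, 34, 52] -> max=57
step 7: append 66 -> window=[45, 41, 34, 52, 66] -> max=66
step 8: append 25 -> window=[41, 34, 52, 66, 25] -> max=66
step 9: append 79 -> window=[34, 52, 66, 25, 79] -> max=79
step 10: append 8 -> window=[52, 66, 25, 79, 8] -> max=79
step 11: append 23 -> window=[66, 25, 79, 8, 23] -> max=79
step 12: append 51 -> window=[25, 79, 8, 23, 51] -> max=79
step 13: append 11 -> window=[79, 8, 23, 51, 11] -> max=79
Window #9 max = 79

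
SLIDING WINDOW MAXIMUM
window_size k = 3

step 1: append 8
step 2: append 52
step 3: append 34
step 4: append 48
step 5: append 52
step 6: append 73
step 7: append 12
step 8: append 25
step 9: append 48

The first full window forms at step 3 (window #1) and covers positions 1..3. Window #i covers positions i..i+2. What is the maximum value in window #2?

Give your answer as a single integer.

Answer: 52

Derivation:
step 1: append 8 -> window=[8] (not full yet)
step 2: append 52 -> window=[8, 52] (not full yet)
step 3: append 34 -> window=[8, 52, 34] -> max=52
step 4: append 48 -> window=[52, 34, 48] -> max=52
Window #2 max = 52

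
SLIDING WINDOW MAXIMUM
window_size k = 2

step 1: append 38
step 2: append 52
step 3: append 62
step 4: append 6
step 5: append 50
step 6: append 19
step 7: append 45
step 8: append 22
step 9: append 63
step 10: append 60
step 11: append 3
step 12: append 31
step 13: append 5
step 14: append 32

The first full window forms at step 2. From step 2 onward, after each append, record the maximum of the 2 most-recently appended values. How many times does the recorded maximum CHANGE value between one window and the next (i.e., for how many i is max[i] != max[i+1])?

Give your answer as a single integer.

step 1: append 38 -> window=[38] (not full yet)
step 2: append 52 -> window=[38, 52] -> max=52
step 3: append 62 -> window=[52, 62] -> max=62
step 4: append 6 -> window=[62, 6] -> max=62
step 5: append 50 -> window=[6, 50] -> max=50
step 6: append 19 -> window=[50, 19] -> max=50
step 7: append 45 -> window=[19, 45] -> max=45
step 8: append 22 -> window=[45, 22] -> max=45
step 9: append 63 -> window=[22, 63] -> max=63
step 10: append 60 -> window=[63, 60] -> max=63
step 11: append 3 -> window=[60, 3] -> max=60
step 12: append 31 -> window=[3, 31] -> max=31
step 13: append 5 -> window=[31, 5] -> max=31
step 14: append 32 -> window=[5, 32] -> max=32
Recorded maximums: 52 62 62 50 50 45 45 63 63 60 31 31 32
Changes between consecutive maximums: 7

Answer: 7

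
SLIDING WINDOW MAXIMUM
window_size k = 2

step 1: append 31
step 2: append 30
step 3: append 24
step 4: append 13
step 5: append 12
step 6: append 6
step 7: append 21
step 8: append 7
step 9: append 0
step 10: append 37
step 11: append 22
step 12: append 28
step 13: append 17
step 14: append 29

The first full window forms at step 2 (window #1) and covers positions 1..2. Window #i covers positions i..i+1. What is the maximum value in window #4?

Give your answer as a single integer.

step 1: append 31 -> window=[31] (not full yet)
step 2: append 30 -> window=[31, 30] -> max=31
step 3: append 24 -> window=[30, 24] -> max=30
step 4: append 13 -> window=[24, 13] -> max=24
step 5: append 12 -> window=[13, 12] -> max=13
Window #4 max = 13

Answer: 13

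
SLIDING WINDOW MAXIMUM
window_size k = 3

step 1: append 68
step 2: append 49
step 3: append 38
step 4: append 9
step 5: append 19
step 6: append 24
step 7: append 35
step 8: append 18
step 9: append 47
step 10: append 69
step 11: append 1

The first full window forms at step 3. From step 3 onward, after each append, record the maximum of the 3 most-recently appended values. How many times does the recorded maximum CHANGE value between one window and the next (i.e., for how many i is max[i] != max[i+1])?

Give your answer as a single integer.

Answer: 6

Derivation:
step 1: append 68 -> window=[68] (not full yet)
step 2: append 49 -> window=[68, 49] (not full yet)
step 3: append 38 -> window=[68, 49, 38] -> max=68
step 4: append 9 -> window=[49, 38, 9] -> max=49
step 5: append 19 -> window=[38, 9, 19] -> max=38
step 6: append 24 -> window=[9, 19, 24] -> max=24
step 7: append 35 -> window=[19, 24, 35] -> max=35
step 8: append 18 -> window=[24, 35, 18] -> max=35
step 9: append 47 -> window=[35, 18, 47] -> max=47
step 10: append 69 -> window=[18, 47, 69] -> max=69
step 11: append 1 -> window=[47, 69, 1] -> max=69
Recorded maximums: 68 49 38 24 35 35 47 69 69
Changes between consecutive maximums: 6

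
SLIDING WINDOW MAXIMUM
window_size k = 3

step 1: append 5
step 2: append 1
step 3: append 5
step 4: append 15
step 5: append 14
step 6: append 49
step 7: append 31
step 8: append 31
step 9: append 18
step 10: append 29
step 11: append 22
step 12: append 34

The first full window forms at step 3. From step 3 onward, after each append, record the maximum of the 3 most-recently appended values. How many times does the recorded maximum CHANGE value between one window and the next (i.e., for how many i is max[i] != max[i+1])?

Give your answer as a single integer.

step 1: append 5 -> window=[5] (not full yet)
step 2: append 1 -> window=[5, 1] (not full yet)
step 3: append 5 -> window=[5, 1, 5] -> max=5
step 4: append 15 -> window=[1, 5, 15] -> max=15
step 5: append 14 -> window=[5, 15, 14] -> max=15
step 6: append 49 -> window=[15, 14, 49] -> max=49
step 7: append 31 -> window=[14, 49, 31] -> max=49
step 8: append 31 -> window=[49, 31, 31] -> max=49
step 9: append 18 -> window=[31, 31, 18] -> max=31
step 10: append 29 -> window=[31, 18, 29] -> max=31
step 11: append 22 -> window=[18, 29, 22] -> max=29
step 12: append 34 -> window=[29, 22, 34] -> max=34
Recorded maximums: 5 15 15 49 49 49 31 31 29 34
Changes between consecutive maximums: 5

Answer: 5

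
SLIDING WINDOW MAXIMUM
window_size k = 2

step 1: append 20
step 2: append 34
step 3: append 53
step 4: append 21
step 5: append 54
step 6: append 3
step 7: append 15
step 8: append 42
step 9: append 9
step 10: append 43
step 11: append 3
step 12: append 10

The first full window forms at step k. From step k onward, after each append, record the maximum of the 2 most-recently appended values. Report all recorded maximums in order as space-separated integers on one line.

step 1: append 20 -> window=[20] (not full yet)
step 2: append 34 -> window=[20, 34] -> max=34
step 3: append 53 -> window=[34, 53] -> max=53
step 4: append 21 -> window=[53, 21] -> max=53
step 5: append 54 -> window=[21, 54] -> max=54
step 6: append 3 -> window=[54, 3] -> max=54
step 7: append 15 -> window=[3, 15] -> max=15
step 8: append 42 -> window=[15, 42] -> max=42
step 9: append 9 -> window=[42, 9] -> max=42
step 10: append 43 -> window=[9, 43] -> max=43
step 11: append 3 -> window=[43, 3] -> max=43
step 12: append 10 -> window=[3, 10] -> max=10

Answer: 34 53 53 54 54 15 42 42 43 43 10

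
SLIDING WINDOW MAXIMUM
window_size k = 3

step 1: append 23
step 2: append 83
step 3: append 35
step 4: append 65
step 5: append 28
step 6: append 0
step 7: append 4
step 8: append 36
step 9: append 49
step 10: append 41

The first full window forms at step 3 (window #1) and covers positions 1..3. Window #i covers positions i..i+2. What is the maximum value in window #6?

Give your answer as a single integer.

Answer: 36

Derivation:
step 1: append 23 -> window=[23] (not full yet)
step 2: append 83 -> window=[23, 83] (not full yet)
step 3: append 35 -> window=[23, 83, 35] -> max=83
step 4: append 65 -> window=[83, 35, 65] -> max=83
step 5: append 28 -> window=[35, 65, 28] -> max=65
step 6: append 0 -> window=[65, 28, 0] -> max=65
step 7: append 4 -> window=[28, 0, 4] -> max=28
step 8: append 36 -> window=[0, 4, 36] -> max=36
Window #6 max = 36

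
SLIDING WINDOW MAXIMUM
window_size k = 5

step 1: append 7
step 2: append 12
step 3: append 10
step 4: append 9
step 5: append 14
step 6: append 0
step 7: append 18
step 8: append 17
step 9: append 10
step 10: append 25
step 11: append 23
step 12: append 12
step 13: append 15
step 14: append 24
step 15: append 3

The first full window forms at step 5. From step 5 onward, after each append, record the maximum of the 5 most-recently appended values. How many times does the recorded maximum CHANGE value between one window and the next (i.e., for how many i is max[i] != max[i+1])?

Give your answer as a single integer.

Answer: 3

Derivation:
step 1: append 7 -> window=[7] (not full yet)
step 2: append 12 -> window=[7, 12] (not full yet)
step 3: append 10 -> window=[7, 12, 10] (not full yet)
step 4: append 9 -> window=[7, 12, 10, 9] (not full yet)
step 5: append 14 -> window=[7, 12, 10, 9, 14] -> max=14
step 6: append 0 -> window=[12, 10, 9, 14, 0] -> max=14
step 7: append 18 -> window=[10, 9, 14, 0, 18] -> max=18
step 8: append 17 -> window=[9, 14, 0, 18, 17] -> max=18
step 9: append 10 -> window=[14, 0, 18, 17, 10] -> max=18
step 10: append 25 -> window=[0, 18, 17, 10, 25] -> max=25
step 11: append 23 -> window=[18, 17, 10, 25, 23] -> max=25
step 12: append 12 -> window=[17, 10, 25, 23, 12] -> max=25
step 13: append 15 -> window=[10, 25, 23, 12, 15] -> max=25
step 14: append 24 -> window=[25, 23, 12, 15, 24] -> max=25
step 15: append 3 -> window=[23, 12, 15, 24, 3] -> max=24
Recorded maximums: 14 14 18 18 18 25 25 25 25 25 24
Changes between consecutive maximums: 3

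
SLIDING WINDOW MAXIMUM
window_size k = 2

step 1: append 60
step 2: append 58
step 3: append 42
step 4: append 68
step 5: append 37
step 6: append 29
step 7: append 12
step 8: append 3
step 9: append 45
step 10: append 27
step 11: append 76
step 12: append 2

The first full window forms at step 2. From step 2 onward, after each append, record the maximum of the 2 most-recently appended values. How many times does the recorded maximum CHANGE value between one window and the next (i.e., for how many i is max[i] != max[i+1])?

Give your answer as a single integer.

Answer: 7

Derivation:
step 1: append 60 -> window=[60] (not full yet)
step 2: append 58 -> window=[60, 58] -> max=60
step 3: append 42 -> window=[58, 42] -> max=58
step 4: append 68 -> window=[42, 68] -> max=68
step 5: append 37 -> window=[68, 37] -> max=68
step 6: append 29 -> window=[37, 29] -> max=37
step 7: append 12 -> window=[29, 12] -> max=29
step 8: append 3 -> window=[12, 3] -> max=12
step 9: append 45 -> window=[3, 45] -> max=45
step 10: append 27 -> window=[45, 27] -> max=45
step 11: append 76 -> window=[27, 76] -> max=76
step 12: append 2 -> window=[76, 2] -> max=76
Recorded maximums: 60 58 68 68 37 29 12 45 45 76 76
Changes between consecutive maximums: 7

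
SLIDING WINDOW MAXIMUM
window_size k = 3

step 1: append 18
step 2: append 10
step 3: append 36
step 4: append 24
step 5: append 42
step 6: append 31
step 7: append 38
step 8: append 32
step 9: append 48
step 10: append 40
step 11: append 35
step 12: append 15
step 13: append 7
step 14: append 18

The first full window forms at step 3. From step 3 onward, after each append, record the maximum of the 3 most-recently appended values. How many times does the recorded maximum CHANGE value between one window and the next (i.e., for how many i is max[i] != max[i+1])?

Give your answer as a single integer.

Answer: 6

Derivation:
step 1: append 18 -> window=[18] (not full yet)
step 2: append 10 -> window=[18, 10] (not full yet)
step 3: append 36 -> window=[18, 10, 36] -> max=36
step 4: append 24 -> window=[10, 36, 24] -> max=36
step 5: append 42 -> window=[36, 24, 42] -> max=42
step 6: append 31 -> window=[24, 42, 31] -> max=42
step 7: append 38 -> window=[42, 31, 38] -> max=42
step 8: append 32 -> window=[31, 38, 32] -> max=38
step 9: append 48 -> window=[38, 32, 48] -> max=48
step 10: append 40 -> window=[32, 48, 40] -> max=48
step 11: append 35 -> window=[48, 40, 35] -> max=48
step 12: append 15 -> window=[40, 35, 15] -> max=40
step 13: append 7 -> window=[35, 15, 7] -> max=35
step 14: append 18 -> window=[15, 7, 18] -> max=18
Recorded maximums: 36 36 42 42 42 38 48 48 48 40 35 18
Changes between consecutive maximums: 6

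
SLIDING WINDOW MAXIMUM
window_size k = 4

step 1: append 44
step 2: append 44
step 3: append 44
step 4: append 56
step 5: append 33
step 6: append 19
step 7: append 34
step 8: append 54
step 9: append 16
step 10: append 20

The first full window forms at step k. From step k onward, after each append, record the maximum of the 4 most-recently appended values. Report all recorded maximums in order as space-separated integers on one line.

Answer: 56 56 56 56 54 54 54

Derivation:
step 1: append 44 -> window=[44] (not full yet)
step 2: append 44 -> window=[44, 44] (not full yet)
step 3: append 44 -> window=[44, 44, 44] (not full yet)
step 4: append 56 -> window=[44, 44, 44, 56] -> max=56
step 5: append 33 -> window=[44, 44, 56, 33] -> max=56
step 6: append 19 -> window=[44, 56, 33, 19] -> max=56
step 7: append 34 -> window=[56, 33, 19, 34] -> max=56
step 8: append 54 -> window=[33, 19, 34, 54] -> max=54
step 9: append 16 -> window=[19, 34, 54, 16] -> max=54
step 10: append 20 -> window=[34, 54, 16, 20] -> max=54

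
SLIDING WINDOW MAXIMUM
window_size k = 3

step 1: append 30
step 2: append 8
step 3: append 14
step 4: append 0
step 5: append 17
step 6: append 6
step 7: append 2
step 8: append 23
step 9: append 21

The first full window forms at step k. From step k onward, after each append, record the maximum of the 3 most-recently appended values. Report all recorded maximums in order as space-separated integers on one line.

step 1: append 30 -> window=[30] (not full yet)
step 2: append 8 -> window=[30, 8] (not full yet)
step 3: append 14 -> window=[30, 8, 14] -> max=30
step 4: append 0 -> window=[8, 14, 0] -> max=14
step 5: append 17 -> window=[14, 0, 17] -> max=17
step 6: append 6 -> window=[0, 17, 6] -> max=17
step 7: append 2 -> window=[17, 6, 2] -> max=17
step 8: append 23 -> window=[6, 2, 23] -> max=23
step 9: append 21 -> window=[2, 23, 21] -> max=23

Answer: 30 14 17 17 17 23 23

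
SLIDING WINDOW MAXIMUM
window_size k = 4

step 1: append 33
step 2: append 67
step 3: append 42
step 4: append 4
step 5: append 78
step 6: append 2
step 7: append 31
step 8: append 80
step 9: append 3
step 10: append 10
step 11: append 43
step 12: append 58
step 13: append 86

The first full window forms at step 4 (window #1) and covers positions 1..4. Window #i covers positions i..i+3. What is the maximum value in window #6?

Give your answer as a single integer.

step 1: append 33 -> window=[33] (not full yet)
step 2: append 67 -> window=[33, 67] (not full yet)
step 3: append 42 -> window=[33, 67, 42] (not full yet)
step 4: append 4 -> window=[33, 67, 42, 4] -> max=67
step 5: append 78 -> window=[67, 42, 4, 78] -> max=78
step 6: append 2 -> window=[42, 4, 78, 2] -> max=78
step 7: append 31 -> window=[4, 78, 2, 31] -> max=78
step 8: append 80 -> window=[78, 2, 31, 80] -> max=80
step 9: append 3 -> window=[2, 31, 80, 3] -> max=80
Window #6 max = 80

Answer: 80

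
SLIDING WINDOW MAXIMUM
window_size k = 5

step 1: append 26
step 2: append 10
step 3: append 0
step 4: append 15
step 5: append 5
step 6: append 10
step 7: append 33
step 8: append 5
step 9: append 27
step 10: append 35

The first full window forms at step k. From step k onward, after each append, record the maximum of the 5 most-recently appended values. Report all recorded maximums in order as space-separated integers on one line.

step 1: append 26 -> window=[26] (not full yet)
step 2: append 10 -> window=[26, 10] (not full yet)
step 3: append 0 -> window=[26, 10, 0] (not full yet)
step 4: append 15 -> window=[26, 10, 0, 15] (not full yet)
step 5: append 5 -> window=[26, 10, 0, 15, 5] -> max=26
step 6: append 10 -> window=[10, 0, 15, 5, 10] -> max=15
step 7: append 33 -> window=[0, 15, 5, 10, 33] -> max=33
step 8: append 5 -> window=[15, 5, 10, 33, 5] -> max=33
step 9: append 27 -> window=[5, 10, 33, 5, 27] -> max=33
step 10: append 35 -> window=[10, 33, 5, 27, 35] -> max=35

Answer: 26 15 33 33 33 35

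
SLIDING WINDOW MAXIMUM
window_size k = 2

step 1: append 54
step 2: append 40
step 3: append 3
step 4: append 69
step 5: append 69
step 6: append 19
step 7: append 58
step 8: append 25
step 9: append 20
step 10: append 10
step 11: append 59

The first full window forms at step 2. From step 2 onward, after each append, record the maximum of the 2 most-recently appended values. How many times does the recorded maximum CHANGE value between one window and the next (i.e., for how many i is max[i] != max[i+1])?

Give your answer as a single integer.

Answer: 6

Derivation:
step 1: append 54 -> window=[54] (not full yet)
step 2: append 40 -> window=[54, 40] -> max=54
step 3: append 3 -> window=[40, 3] -> max=40
step 4: append 69 -> window=[3, 69] -> max=69
step 5: append 69 -> window=[69, 69] -> max=69
step 6: append 19 -> window=[69, 19] -> max=69
step 7: append 58 -> window=[19, 58] -> max=58
step 8: append 25 -> window=[58, 25] -> max=58
step 9: append 20 -> window=[25, 20] -> max=25
step 10: append 10 -> window=[20, 10] -> max=20
step 11: append 59 -> window=[10, 59] -> max=59
Recorded maximums: 54 40 69 69 69 58 58 25 20 59
Changes between consecutive maximums: 6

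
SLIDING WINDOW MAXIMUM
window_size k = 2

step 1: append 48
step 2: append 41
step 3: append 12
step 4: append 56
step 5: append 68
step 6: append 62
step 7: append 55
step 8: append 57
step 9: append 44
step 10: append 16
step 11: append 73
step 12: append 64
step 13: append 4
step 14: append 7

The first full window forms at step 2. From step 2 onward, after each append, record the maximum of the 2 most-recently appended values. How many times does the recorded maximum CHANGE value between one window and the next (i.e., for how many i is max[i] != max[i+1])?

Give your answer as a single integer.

step 1: append 48 -> window=[48] (not full yet)
step 2: append 41 -> window=[48, 41] -> max=48
step 3: append 12 -> window=[41, 12] -> max=41
step 4: append 56 -> window=[12, 56] -> max=56
step 5: append 68 -> window=[56, 68] -> max=68
step 6: append 62 -> window=[68, 62] -> max=68
step 7: append 55 -> window=[62, 55] -> max=62
step 8: append 57 -> window=[55, 57] -> max=57
step 9: append 44 -> window=[57, 44] -> max=57
step 10: append 16 -> window=[44, 16] -> max=44
step 11: append 73 -> window=[16, 73] -> max=73
step 12: append 64 -> window=[73, 64] -> max=73
step 13: append 4 -> window=[64, 4] -> max=64
step 14: append 7 -> window=[4, 7] -> max=7
Recorded maximums: 48 41 56 68 68 62 57 57 44 73 73 64 7
Changes between consecutive maximums: 9

Answer: 9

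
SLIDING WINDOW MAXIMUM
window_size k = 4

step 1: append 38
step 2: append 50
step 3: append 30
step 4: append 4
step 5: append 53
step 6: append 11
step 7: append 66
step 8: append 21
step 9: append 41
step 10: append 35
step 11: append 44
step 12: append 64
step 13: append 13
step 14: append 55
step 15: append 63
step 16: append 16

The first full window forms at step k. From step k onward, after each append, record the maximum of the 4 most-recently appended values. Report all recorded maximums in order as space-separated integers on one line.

Answer: 50 53 53 66 66 66 66 44 64 64 64 64 63

Derivation:
step 1: append 38 -> window=[38] (not full yet)
step 2: append 50 -> window=[38, 50] (not full yet)
step 3: append 30 -> window=[38, 50, 30] (not full yet)
step 4: append 4 -> window=[38, 50, 30, 4] -> max=50
step 5: append 53 -> window=[50, 30, 4, 53] -> max=53
step 6: append 11 -> window=[30, 4, 53, 11] -> max=53
step 7: append 66 -> window=[4, 53, 11, 66] -> max=66
step 8: append 21 -> window=[53, 11, 66, 21] -> max=66
step 9: append 41 -> window=[11, 66, 21, 41] -> max=66
step 10: append 35 -> window=[66, 21, 41, 35] -> max=66
step 11: append 44 -> window=[21, 41, 35, 44] -> max=44
step 12: append 64 -> window=[41, 35, 44, 64] -> max=64
step 13: append 13 -> window=[35, 44, 64, 13] -> max=64
step 14: append 55 -> window=[44, 64, 13, 55] -> max=64
step 15: append 63 -> window=[64, 13, 55, 63] -> max=64
step 16: append 16 -> window=[13, 55, 63, 16] -> max=63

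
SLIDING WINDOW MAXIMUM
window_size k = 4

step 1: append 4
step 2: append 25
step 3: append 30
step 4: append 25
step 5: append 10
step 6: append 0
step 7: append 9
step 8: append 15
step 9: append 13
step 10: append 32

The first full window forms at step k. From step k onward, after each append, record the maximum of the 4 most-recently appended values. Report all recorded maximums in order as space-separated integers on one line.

Answer: 30 30 30 25 15 15 32

Derivation:
step 1: append 4 -> window=[4] (not full yet)
step 2: append 25 -> window=[4, 25] (not full yet)
step 3: append 30 -> window=[4, 25, 30] (not full yet)
step 4: append 25 -> window=[4, 25, 30, 25] -> max=30
step 5: append 10 -> window=[25, 30, 25, 10] -> max=30
step 6: append 0 -> window=[30, 25, 10, 0] -> max=30
step 7: append 9 -> window=[25, 10, 0, 9] -> max=25
step 8: append 15 -> window=[10, 0, 9, 15] -> max=15
step 9: append 13 -> window=[0, 9, 15, 13] -> max=15
step 10: append 32 -> window=[9, 15, 13, 32] -> max=32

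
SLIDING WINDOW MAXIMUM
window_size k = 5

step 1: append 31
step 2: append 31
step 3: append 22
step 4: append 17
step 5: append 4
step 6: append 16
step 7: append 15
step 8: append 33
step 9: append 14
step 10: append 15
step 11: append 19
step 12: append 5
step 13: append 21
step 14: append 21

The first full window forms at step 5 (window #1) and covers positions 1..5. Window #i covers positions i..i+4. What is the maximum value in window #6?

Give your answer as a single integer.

step 1: append 31 -> window=[31] (not full yet)
step 2: append 31 -> window=[31, 31] (not full yet)
step 3: append 22 -> window=[31, 31, 22] (not full yet)
step 4: append 17 -> window=[31, 31, 22, 17] (not full yet)
step 5: append 4 -> window=[31, 31, 22, 17, 4] -> max=31
step 6: append 16 -> window=[31, 22, 17, 4, 16] -> max=31
step 7: append 15 -> window=[22, 17, 4, 16, 15] -> max=22
step 8: append 33 -> window=[17, 4, 16, 15, 33] -> max=33
step 9: append 14 -> window=[4, 16, 15, 33, 14] -> max=33
step 10: append 15 -> window=[16, 15, 33, 14, 15] -> max=33
Window #6 max = 33

Answer: 33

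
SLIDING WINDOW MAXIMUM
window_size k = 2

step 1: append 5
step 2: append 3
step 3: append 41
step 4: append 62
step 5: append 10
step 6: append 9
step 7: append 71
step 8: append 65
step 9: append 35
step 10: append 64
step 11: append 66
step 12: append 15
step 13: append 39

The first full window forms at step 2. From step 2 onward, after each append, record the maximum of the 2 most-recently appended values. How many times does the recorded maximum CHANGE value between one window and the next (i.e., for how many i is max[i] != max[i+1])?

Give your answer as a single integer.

Answer: 8

Derivation:
step 1: append 5 -> window=[5] (not full yet)
step 2: append 3 -> window=[5, 3] -> max=5
step 3: append 41 -> window=[3, 41] -> max=41
step 4: append 62 -> window=[41, 62] -> max=62
step 5: append 10 -> window=[62, 10] -> max=62
step 6: append 9 -> window=[10, 9] -> max=10
step 7: append 71 -> window=[9, 71] -> max=71
step 8: append 65 -> window=[71, 65] -> max=71
step 9: append 35 -> window=[65, 35] -> max=65
step 10: append 64 -> window=[35, 64] -> max=64
step 11: append 66 -> window=[64, 66] -> max=66
step 12: append 15 -> window=[66, 15] -> max=66
step 13: append 39 -> window=[15, 39] -> max=39
Recorded maximums: 5 41 62 62 10 71 71 65 64 66 66 39
Changes between consecutive maximums: 8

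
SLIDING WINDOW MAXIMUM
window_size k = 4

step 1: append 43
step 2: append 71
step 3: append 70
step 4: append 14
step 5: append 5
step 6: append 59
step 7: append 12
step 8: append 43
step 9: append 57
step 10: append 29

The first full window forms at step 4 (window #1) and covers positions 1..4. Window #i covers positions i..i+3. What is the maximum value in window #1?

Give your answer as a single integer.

Answer: 71

Derivation:
step 1: append 43 -> window=[43] (not full yet)
step 2: append 71 -> window=[43, 71] (not full yet)
step 3: append 70 -> window=[43, 71, 70] (not full yet)
step 4: append 14 -> window=[43, 71, 70, 14] -> max=71
Window #1 max = 71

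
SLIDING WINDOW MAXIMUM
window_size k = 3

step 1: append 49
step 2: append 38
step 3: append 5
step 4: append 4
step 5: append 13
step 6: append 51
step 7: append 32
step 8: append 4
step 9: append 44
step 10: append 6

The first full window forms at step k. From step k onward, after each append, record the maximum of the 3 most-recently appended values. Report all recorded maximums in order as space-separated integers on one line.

step 1: append 49 -> window=[49] (not full yet)
step 2: append 38 -> window=[49, 38] (not full yet)
step 3: append 5 -> window=[49, 38, 5] -> max=49
step 4: append 4 -> window=[38, 5, 4] -> max=38
step 5: append 13 -> window=[5, 4, 13] -> max=13
step 6: append 51 -> window=[4, 13, 51] -> max=51
step 7: append 32 -> window=[13, 51, 32] -> max=51
step 8: append 4 -> window=[51, 32, 4] -> max=51
step 9: append 44 -> window=[32, 4, 44] -> max=44
step 10: append 6 -> window=[4, 44, 6] -> max=44

Answer: 49 38 13 51 51 51 44 44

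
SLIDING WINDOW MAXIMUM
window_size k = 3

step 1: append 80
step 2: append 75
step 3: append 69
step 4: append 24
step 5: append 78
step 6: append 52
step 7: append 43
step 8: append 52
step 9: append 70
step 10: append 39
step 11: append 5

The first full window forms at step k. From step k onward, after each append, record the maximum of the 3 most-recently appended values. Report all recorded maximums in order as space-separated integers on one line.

step 1: append 80 -> window=[80] (not full yet)
step 2: append 75 -> window=[80, 75] (not full yet)
step 3: append 69 -> window=[80, 75, 69] -> max=80
step 4: append 24 -> window=[75, 69, 24] -> max=75
step 5: append 78 -> window=[69, 24, 78] -> max=78
step 6: append 52 -> window=[24, 78, 52] -> max=78
step 7: append 43 -> window=[78, 52, 43] -> max=78
step 8: append 52 -> window=[52, 43, 52] -> max=52
step 9: append 70 -> window=[43, 52, 70] -> max=70
step 10: append 39 -> window=[52, 70, 39] -> max=70
step 11: append 5 -> window=[70, 39, 5] -> max=70

Answer: 80 75 78 78 78 52 70 70 70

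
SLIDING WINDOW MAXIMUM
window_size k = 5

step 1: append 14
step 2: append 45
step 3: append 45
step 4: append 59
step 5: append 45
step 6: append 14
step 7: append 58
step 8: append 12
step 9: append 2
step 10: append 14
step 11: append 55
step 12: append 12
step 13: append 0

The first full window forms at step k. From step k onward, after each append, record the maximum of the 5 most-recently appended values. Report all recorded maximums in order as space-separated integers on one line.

step 1: append 14 -> window=[14] (not full yet)
step 2: append 45 -> window=[14, 45] (not full yet)
step 3: append 45 -> window=[14, 45, 45] (not full yet)
step 4: append 59 -> window=[14, 45, 45, 59] (not full yet)
step 5: append 45 -> window=[14, 45, 45, 59, 45] -> max=59
step 6: append 14 -> window=[45, 45, 59, 45, 14] -> max=59
step 7: append 58 -> window=[45, 59, 45, 14, 58] -> max=59
step 8: append 12 -> window=[59, 45, 14, 58, 12] -> max=59
step 9: append 2 -> window=[45, 14, 58, 12, 2] -> max=58
step 10: append 14 -> window=[14, 58, 12, 2, 14] -> max=58
step 11: append 55 -> window=[58, 12, 2, 14, 55] -> max=58
step 12: append 12 -> window=[12, 2, 14, 55, 12] -> max=55
step 13: append 0 -> window=[2, 14, 55, 12, 0] -> max=55

Answer: 59 59 59 59 58 58 58 55 55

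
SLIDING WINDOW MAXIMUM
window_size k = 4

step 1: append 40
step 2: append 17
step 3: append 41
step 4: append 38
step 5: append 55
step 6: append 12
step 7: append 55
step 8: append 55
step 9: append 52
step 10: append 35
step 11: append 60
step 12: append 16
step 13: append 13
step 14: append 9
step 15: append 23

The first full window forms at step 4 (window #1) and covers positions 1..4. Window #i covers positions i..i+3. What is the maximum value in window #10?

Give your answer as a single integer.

Answer: 60

Derivation:
step 1: append 40 -> window=[40] (not full yet)
step 2: append 17 -> window=[40, 17] (not full yet)
step 3: append 41 -> window=[40, 17, 41] (not full yet)
step 4: append 38 -> window=[40, 17, 41, 38] -> max=41
step 5: append 55 -> window=[17, 41, 38, 55] -> max=55
step 6: append 12 -> window=[41, 38, 55, 12] -> max=55
step 7: append 55 -> window=[38, 55, 12, 55] -> max=55
step 8: append 55 -> window=[55, 12, 55, 55] -> max=55
step 9: append 52 -> window=[12, 55, 55, 52] -> max=55
step 10: append 35 -> window=[55, 55, 52, 35] -> max=55
step 11: append 60 -> window=[55, 52, 35, 60] -> max=60
step 12: append 16 -> window=[52, 35, 60, 16] -> max=60
step 13: append 13 -> window=[35, 60, 16, 13] -> max=60
Window #10 max = 60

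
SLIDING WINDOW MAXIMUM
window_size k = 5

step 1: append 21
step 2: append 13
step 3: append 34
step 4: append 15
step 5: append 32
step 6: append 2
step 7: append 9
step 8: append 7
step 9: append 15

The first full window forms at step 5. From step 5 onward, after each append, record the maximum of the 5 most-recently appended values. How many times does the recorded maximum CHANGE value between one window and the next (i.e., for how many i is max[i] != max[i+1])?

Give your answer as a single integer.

step 1: append 21 -> window=[21] (not full yet)
step 2: append 13 -> window=[21, 13] (not full yet)
step 3: append 34 -> window=[21, 13, 34] (not full yet)
step 4: append 15 -> window=[21, 13, 34, 15] (not full yet)
step 5: append 32 -> window=[21, 13, 34, 15, 32] -> max=34
step 6: append 2 -> window=[13, 34, 15, 32, 2] -> max=34
step 7: append 9 -> window=[34, 15, 32, 2, 9] -> max=34
step 8: append 7 -> window=[15, 32, 2, 9, 7] -> max=32
step 9: append 15 -> window=[32, 2, 9, 7, 15] -> max=32
Recorded maximums: 34 34 34 32 32
Changes between consecutive maximums: 1

Answer: 1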